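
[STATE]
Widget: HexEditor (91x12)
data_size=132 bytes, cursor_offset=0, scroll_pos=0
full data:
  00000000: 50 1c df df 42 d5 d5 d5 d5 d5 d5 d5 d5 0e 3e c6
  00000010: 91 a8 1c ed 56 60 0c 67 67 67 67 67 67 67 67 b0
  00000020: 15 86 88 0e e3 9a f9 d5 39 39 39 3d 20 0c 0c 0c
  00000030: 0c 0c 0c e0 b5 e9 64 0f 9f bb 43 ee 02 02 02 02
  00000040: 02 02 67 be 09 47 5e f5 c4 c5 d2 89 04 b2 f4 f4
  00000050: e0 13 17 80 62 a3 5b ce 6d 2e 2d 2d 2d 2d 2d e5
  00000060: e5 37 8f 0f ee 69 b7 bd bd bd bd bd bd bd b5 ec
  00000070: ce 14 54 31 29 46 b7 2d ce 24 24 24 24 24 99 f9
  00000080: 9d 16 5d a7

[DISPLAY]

00000000  50 1c df df 42 d5 d5 d5  d5 d5 d5 d5 d5 0e 3e c6  |P...B.........>.|             
00000010  91 a8 1c ed 56 60 0c 67  67 67 67 67 67 67 67 b0  |....V`.gggggggg.|             
00000020  15 86 88 0e e3 9a f9 d5  39 39 39 3d 20 0c 0c 0c  |........999= ...|             
00000030  0c 0c 0c e0 b5 e9 64 0f  9f bb 43 ee 02 02 02 02  |......d...C.....|             
00000040  02 02 67 be 09 47 5e f5  c4 c5 d2 89 04 b2 f4 f4  |..g..G^.........|             
00000050  e0 13 17 80 62 a3 5b ce  6d 2e 2d 2d 2d 2d 2d e5  |....b.[.m.-----.|             
00000060  e5 37 8f 0f ee 69 b7 bd  bd bd bd bd bd bd b5 ec  |.7...i..........|             
00000070  ce 14 54 31 29 46 b7 2d  ce 24 24 24 24 24 99 f9  |..T1)F.-.$$$$$..|             
00000080  9d 16 5d a7                                       |..].            |             
                                                                                           
                                                                                           
                                                                                           


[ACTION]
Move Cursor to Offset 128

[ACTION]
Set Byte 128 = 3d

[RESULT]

00000000  50 1c df df 42 d5 d5 d5  d5 d5 d5 d5 d5 0e 3e c6  |P...B.........>.|             
00000010  91 a8 1c ed 56 60 0c 67  67 67 67 67 67 67 67 b0  |....V`.gggggggg.|             
00000020  15 86 88 0e e3 9a f9 d5  39 39 39 3d 20 0c 0c 0c  |........999= ...|             
00000030  0c 0c 0c e0 b5 e9 64 0f  9f bb 43 ee 02 02 02 02  |......d...C.....|             
00000040  02 02 67 be 09 47 5e f5  c4 c5 d2 89 04 b2 f4 f4  |..g..G^.........|             
00000050  e0 13 17 80 62 a3 5b ce  6d 2e 2d 2d 2d 2d 2d e5  |....b.[.m.-----.|             
00000060  e5 37 8f 0f ee 69 b7 bd  bd bd bd bd bd bd b5 ec  |.7...i..........|             
00000070  ce 14 54 31 29 46 b7 2d  ce 24 24 24 24 24 99 f9  |..T1)F.-.$$$$$..|             
00000080  3D 16 5d a7                                       |=.].            |             
                                                                                           
                                                                                           
                                                                                           


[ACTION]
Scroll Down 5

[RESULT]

00000050  e0 13 17 80 62 a3 5b ce  6d 2e 2d 2d 2d 2d 2d e5  |....b.[.m.-----.|             
00000060  e5 37 8f 0f ee 69 b7 bd  bd bd bd bd bd bd b5 ec  |.7...i..........|             
00000070  ce 14 54 31 29 46 b7 2d  ce 24 24 24 24 24 99 f9  |..T1)F.-.$$$$$..|             
00000080  3D 16 5d a7                                       |=.].            |             
                                                                                           
                                                                                           
                                                                                           
                                                                                           
                                                                                           
                                                                                           
                                                                                           
                                                                                           


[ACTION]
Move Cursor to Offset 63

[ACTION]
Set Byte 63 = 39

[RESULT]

00000050  e0 13 17 80 62 a3 5b ce  6d 2e 2d 2d 2d 2d 2d e5  |....b.[.m.-----.|             
00000060  e5 37 8f 0f ee 69 b7 bd  bd bd bd bd bd bd b5 ec  |.7...i..........|             
00000070  ce 14 54 31 29 46 b7 2d  ce 24 24 24 24 24 99 f9  |..T1)F.-.$$$$$..|             
00000080  3d 16 5d a7                                       |=.].            |             
                                                                                           
                                                                                           
                                                                                           
                                                                                           
                                                                                           
                                                                                           
                                                                                           
                                                                                           


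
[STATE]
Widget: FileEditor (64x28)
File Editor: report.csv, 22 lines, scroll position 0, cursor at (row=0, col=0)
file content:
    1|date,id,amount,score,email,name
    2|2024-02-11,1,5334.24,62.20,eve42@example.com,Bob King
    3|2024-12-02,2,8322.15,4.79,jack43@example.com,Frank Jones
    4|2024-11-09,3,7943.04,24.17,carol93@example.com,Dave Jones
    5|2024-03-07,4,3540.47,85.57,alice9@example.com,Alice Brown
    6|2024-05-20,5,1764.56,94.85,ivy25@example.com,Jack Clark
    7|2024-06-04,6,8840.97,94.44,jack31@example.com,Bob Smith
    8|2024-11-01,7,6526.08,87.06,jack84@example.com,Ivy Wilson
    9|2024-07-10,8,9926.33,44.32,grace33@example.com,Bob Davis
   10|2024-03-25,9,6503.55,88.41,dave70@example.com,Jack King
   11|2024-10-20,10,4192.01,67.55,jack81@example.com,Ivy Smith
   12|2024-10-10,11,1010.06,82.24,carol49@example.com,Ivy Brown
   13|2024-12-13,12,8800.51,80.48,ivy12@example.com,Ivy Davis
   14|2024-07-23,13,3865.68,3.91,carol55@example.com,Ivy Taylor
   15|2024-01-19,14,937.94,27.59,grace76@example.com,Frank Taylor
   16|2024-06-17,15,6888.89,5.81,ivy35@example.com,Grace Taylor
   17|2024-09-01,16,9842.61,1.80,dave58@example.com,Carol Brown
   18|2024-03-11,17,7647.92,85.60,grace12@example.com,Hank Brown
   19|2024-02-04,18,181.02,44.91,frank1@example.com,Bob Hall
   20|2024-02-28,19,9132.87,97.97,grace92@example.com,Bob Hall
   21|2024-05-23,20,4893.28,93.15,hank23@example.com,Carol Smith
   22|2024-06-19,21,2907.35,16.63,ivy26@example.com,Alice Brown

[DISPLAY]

█ate,id,amount,score,email,name                                ▲
2024-02-11,1,5334.24,62.20,eve42@example.com,Bob King          █
2024-12-02,2,8322.15,4.79,jack43@example.com,Frank Jones       ░
2024-11-09,3,7943.04,24.17,carol93@example.com,Dave Jones      ░
2024-03-07,4,3540.47,85.57,alice9@example.com,Alice Brown      ░
2024-05-20,5,1764.56,94.85,ivy25@example.com,Jack Clark        ░
2024-06-04,6,8840.97,94.44,jack31@example.com,Bob Smith        ░
2024-11-01,7,6526.08,87.06,jack84@example.com,Ivy Wilson       ░
2024-07-10,8,9926.33,44.32,grace33@example.com,Bob Davis       ░
2024-03-25,9,6503.55,88.41,dave70@example.com,Jack King        ░
2024-10-20,10,4192.01,67.55,jack81@example.com,Ivy Smith       ░
2024-10-10,11,1010.06,82.24,carol49@example.com,Ivy Brown      ░
2024-12-13,12,8800.51,80.48,ivy12@example.com,Ivy Davis        ░
2024-07-23,13,3865.68,3.91,carol55@example.com,Ivy Taylor      ░
2024-01-19,14,937.94,27.59,grace76@example.com,Frank Taylor    ░
2024-06-17,15,6888.89,5.81,ivy35@example.com,Grace Taylor      ░
2024-09-01,16,9842.61,1.80,dave58@example.com,Carol Brown      ░
2024-03-11,17,7647.92,85.60,grace12@example.com,Hank Brown     ░
2024-02-04,18,181.02,44.91,frank1@example.com,Bob Hall         ░
2024-02-28,19,9132.87,97.97,grace92@example.com,Bob Hall       ░
2024-05-23,20,4893.28,93.15,hank23@example.com,Carol Smith     ░
2024-06-19,21,2907.35,16.63,ivy26@example.com,Alice Brown      ░
                                                               ░
                                                               ░
                                                               ░
                                                               ░
                                                               ░
                                                               ▼


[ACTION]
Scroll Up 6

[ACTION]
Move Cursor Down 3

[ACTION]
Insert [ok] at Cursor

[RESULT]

date,id,amount,score,email,name                                ▲
2024-02-11,1,5334.24,62.20,eve42@example.com,Bob King          █
2024-12-02,2,8322.15,4.79,jack43@example.com,Frank Jones       ░
ok█024-11-09,3,7943.04,24.17,carol93@example.com,Dave Jones    ░
2024-03-07,4,3540.47,85.57,alice9@example.com,Alice Brown      ░
2024-05-20,5,1764.56,94.85,ivy25@example.com,Jack Clark        ░
2024-06-04,6,8840.97,94.44,jack31@example.com,Bob Smith        ░
2024-11-01,7,6526.08,87.06,jack84@example.com,Ivy Wilson       ░
2024-07-10,8,9926.33,44.32,grace33@example.com,Bob Davis       ░
2024-03-25,9,6503.55,88.41,dave70@example.com,Jack King        ░
2024-10-20,10,4192.01,67.55,jack81@example.com,Ivy Smith       ░
2024-10-10,11,1010.06,82.24,carol49@example.com,Ivy Brown      ░
2024-12-13,12,8800.51,80.48,ivy12@example.com,Ivy Davis        ░
2024-07-23,13,3865.68,3.91,carol55@example.com,Ivy Taylor      ░
2024-01-19,14,937.94,27.59,grace76@example.com,Frank Taylor    ░
2024-06-17,15,6888.89,5.81,ivy35@example.com,Grace Taylor      ░
2024-09-01,16,9842.61,1.80,dave58@example.com,Carol Brown      ░
2024-03-11,17,7647.92,85.60,grace12@example.com,Hank Brown     ░
2024-02-04,18,181.02,44.91,frank1@example.com,Bob Hall         ░
2024-02-28,19,9132.87,97.97,grace92@example.com,Bob Hall       ░
2024-05-23,20,4893.28,93.15,hank23@example.com,Carol Smith     ░
2024-06-19,21,2907.35,16.63,ivy26@example.com,Alice Brown      ░
                                                               ░
                                                               ░
                                                               ░
                                                               ░
                                                               ░
                                                               ▼


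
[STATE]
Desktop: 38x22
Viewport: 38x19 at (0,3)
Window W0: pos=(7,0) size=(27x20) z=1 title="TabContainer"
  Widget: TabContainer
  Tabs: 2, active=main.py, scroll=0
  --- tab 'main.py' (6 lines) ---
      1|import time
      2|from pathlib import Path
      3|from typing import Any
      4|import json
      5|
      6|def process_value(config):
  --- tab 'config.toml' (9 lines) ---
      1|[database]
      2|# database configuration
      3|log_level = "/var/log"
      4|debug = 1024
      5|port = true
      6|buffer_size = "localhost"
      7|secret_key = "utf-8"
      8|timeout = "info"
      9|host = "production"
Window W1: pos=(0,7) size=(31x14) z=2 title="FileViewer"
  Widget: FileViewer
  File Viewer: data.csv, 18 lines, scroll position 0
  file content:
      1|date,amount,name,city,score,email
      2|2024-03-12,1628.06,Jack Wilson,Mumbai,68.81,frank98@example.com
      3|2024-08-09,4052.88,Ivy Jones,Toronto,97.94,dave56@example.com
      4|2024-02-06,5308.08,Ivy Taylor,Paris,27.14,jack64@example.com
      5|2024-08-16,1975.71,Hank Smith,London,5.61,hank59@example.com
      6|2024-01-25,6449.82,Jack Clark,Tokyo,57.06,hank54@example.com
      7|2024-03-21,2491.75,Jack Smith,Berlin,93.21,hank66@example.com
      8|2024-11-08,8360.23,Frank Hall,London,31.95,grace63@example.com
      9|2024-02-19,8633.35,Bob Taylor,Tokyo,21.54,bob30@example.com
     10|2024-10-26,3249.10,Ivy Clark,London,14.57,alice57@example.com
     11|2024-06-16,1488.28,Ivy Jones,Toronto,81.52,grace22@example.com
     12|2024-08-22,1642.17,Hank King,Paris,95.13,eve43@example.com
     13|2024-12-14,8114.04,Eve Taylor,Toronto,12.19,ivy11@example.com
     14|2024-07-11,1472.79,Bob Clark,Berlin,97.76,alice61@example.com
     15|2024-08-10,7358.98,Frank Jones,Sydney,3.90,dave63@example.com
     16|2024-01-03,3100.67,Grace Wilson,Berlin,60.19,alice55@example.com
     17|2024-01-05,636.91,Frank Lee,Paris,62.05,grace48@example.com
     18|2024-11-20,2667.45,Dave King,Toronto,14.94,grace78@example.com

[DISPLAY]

       ┃[main.py]│ config.toml   ┃    
       ┃─────────────────────────┃    
       ┃import time              ┃    
       ┃from pathlib import Path ┃    
┏━━━━━━━━━━━━━━━━━━━━━━━━━━━━━┓  ┃    
┃ FileViewer                  ┃  ┃    
┠─────────────────────────────┨  ┃    
┃date,amount,name,city,score,▲┃g)┃    
┃2024-03-12,1628.06,Jack Wils█┃  ┃    
┃2024-08-09,4052.88,Ivy Jones░┃  ┃    
┃2024-02-06,5308.08,Ivy Taylo░┃  ┃    
┃2024-08-16,1975.71,Hank Smit░┃  ┃    
┃2024-01-25,6449.82,Jack Clar░┃  ┃    
┃2024-03-21,2491.75,Jack Smit░┃  ┃    
┃2024-11-08,8360.23,Frank Hal░┃  ┃    
┃2024-02-19,8633.35,Bob Taylo░┃  ┃    
┃2024-10-26,3249.10,Ivy Clark▼┃━━┛    
┗━━━━━━━━━━━━━━━━━━━━━━━━━━━━━┛       
                                      


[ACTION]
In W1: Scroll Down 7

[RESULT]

       ┃[main.py]│ config.toml   ┃    
       ┃─────────────────────────┃    
       ┃import time              ┃    
       ┃from pathlib import Path ┃    
┏━━━━━━━━━━━━━━━━━━━━━━━━━━━━━┓  ┃    
┃ FileViewer                  ┃  ┃    
┠─────────────────────────────┨  ┃    
┃2024-11-08,8360.23,Frank Hal▲┃g)┃    
┃2024-02-19,8633.35,Bob Taylo░┃  ┃    
┃2024-10-26,3249.10,Ivy Clark░┃  ┃    
┃2024-06-16,1488.28,Ivy Jones░┃  ┃    
┃2024-08-22,1642.17,Hank King░┃  ┃    
┃2024-12-14,8114.04,Eve Taylo░┃  ┃    
┃2024-07-11,1472.79,Bob Clark░┃  ┃    
┃2024-08-10,7358.98,Frank Jon░┃  ┃    
┃2024-01-03,3100.67,Grace Wil█┃  ┃    
┃2024-01-05,636.91,Frank Lee,▼┃━━┛    
┗━━━━━━━━━━━━━━━━━━━━━━━━━━━━━┛       
                                      


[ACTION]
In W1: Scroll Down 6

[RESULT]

       ┃[main.py]│ config.toml   ┃    
       ┃─────────────────────────┃    
       ┃import time              ┃    
       ┃from pathlib import Path ┃    
┏━━━━━━━━━━━━━━━━━━━━━━━━━━━━━┓  ┃    
┃ FileViewer                  ┃  ┃    
┠─────────────────────────────┨  ┃    
┃2024-02-19,8633.35,Bob Taylo▲┃g)┃    
┃2024-10-26,3249.10,Ivy Clark░┃  ┃    
┃2024-06-16,1488.28,Ivy Jones░┃  ┃    
┃2024-08-22,1642.17,Hank King░┃  ┃    
┃2024-12-14,8114.04,Eve Taylo░┃  ┃    
┃2024-07-11,1472.79,Bob Clark░┃  ┃    
┃2024-08-10,7358.98,Frank Jon░┃  ┃    
┃2024-01-03,3100.67,Grace Wil░┃  ┃    
┃2024-01-05,636.91,Frank Lee,█┃  ┃    
┃2024-11-20,2667.45,Dave King▼┃━━┛    
┗━━━━━━━━━━━━━━━━━━━━━━━━━━━━━┛       
                                      


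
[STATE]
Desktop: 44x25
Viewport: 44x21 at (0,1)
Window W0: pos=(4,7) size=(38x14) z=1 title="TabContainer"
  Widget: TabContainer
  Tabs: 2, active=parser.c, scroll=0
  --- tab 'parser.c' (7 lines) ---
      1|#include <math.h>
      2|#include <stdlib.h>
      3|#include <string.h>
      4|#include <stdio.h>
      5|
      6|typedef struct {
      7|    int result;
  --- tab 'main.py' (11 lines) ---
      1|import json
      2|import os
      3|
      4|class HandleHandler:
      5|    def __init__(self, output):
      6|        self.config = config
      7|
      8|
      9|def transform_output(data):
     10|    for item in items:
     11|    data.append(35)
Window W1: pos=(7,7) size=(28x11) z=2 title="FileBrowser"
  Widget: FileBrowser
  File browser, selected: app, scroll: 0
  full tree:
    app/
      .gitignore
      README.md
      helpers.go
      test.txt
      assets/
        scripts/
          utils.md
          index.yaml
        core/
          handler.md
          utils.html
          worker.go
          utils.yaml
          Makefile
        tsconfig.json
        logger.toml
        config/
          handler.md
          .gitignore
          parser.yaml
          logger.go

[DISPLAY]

                                            
                                            
                                            
                                            
                                            
                                            
    ┏━━┏━━━━━━━━━━━━━━━━━━━━━━━━━━┓━━━━━━┓  
    ┃ T┃ FileBrowser              ┃      ┃  
    ┠──┠──────────────────────────┨──────┨  
    ┃[p┃> [-] app/                ┃      ┃  
    ┃──┃    .gitignore            ┃──────┃  
    ┃#i┃    README.md             ┃      ┃  
    ┃#i┃    helpers.go            ┃      ┃  
    ┃#i┃    test.txt              ┃      ┃  
    ┃#i┃    [+] assets/           ┃      ┃  
    ┃  ┃                          ┃      ┃  
    ┃ty┗━━━━━━━━━━━━━━━━━━━━━━━━━━┛      ┃  
    ┃    int result;                     ┃  
    ┃                                    ┃  
    ┗━━━━━━━━━━━━━━━━━━━━━━━━━━━━━━━━━━━━┛  
                                            


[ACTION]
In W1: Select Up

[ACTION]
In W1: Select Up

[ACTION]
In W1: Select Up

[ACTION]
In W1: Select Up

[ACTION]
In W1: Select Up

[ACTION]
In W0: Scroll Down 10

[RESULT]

                                            
                                            
                                            
                                            
                                            
                                            
    ┏━━┏━━━━━━━━━━━━━━━━━━━━━━━━━━┓━━━━━━┓  
    ┃ T┃ FileBrowser              ┃      ┃  
    ┠──┠──────────────────────────┨──────┨  
    ┃[p┃> [-] app/                ┃      ┃  
    ┃──┃    .gitignore            ┃──────┃  
    ┃  ┃    README.md             ┃      ┃  
    ┃  ┃    helpers.go            ┃      ┃  
    ┃  ┃    test.txt              ┃      ┃  
    ┃  ┃    [+] assets/           ┃      ┃  
    ┃  ┃                          ┃      ┃  
    ┃  ┗━━━━━━━━━━━━━━━━━━━━━━━━━━┛      ┃  
    ┃                                    ┃  
    ┃                                    ┃  
    ┗━━━━━━━━━━━━━━━━━━━━━━━━━━━━━━━━━━━━┛  
                                            


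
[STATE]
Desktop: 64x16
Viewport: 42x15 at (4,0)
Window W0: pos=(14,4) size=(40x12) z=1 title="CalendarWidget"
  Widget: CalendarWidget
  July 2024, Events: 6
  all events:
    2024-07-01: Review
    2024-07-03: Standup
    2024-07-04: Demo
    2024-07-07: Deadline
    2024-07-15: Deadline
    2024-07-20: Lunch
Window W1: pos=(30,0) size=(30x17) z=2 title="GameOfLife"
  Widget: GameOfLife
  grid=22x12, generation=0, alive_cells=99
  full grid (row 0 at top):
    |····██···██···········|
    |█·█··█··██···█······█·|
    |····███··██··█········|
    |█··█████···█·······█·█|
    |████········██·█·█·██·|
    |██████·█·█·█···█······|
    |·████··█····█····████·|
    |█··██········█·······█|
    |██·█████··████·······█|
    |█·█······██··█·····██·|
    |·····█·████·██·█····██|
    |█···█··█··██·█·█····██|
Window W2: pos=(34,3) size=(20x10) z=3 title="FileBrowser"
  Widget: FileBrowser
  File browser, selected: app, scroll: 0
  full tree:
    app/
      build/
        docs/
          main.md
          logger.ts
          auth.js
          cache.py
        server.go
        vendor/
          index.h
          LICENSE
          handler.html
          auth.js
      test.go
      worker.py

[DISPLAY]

                          ┏━━━━━━━━━━━━━━━
                          ┃ GameOfLife    
                          ┠───────────────
                          ┃Gen┏━━━━━━━━━━━
          ┏━━━━━━━━━━━━━━━┃···┃ FileBrowse
          ┃ CalendarWidget┃█·█┠───────────
          ┠───────────────┃···┃> [-] app/ 
          ┃              J┃█··┃    [+] bui
          ┃Mo Tu We Th Fr ┃███┃    test.go
          ┃ 1*  2  3*  4* ┃███┃    worker.
          ┃ 8  9 10 11 12 ┃·██┃           
          ┃15* 16 17 18 19┃█··┃           
          ┃22 23 24 25 26 ┃██·┗━━━━━━━━━━━
          ┃29 30 31       ┃█·█······██··█·
          ┃               ┃·····█·████·██·


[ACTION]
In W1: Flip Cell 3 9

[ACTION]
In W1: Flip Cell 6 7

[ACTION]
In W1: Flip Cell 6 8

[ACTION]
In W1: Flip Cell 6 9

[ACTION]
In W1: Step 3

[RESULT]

                          ┏━━━━━━━━━━━━━━━
                          ┃ GameOfLife    
                          ┠───────────────
                          ┃Gen┏━━━━━━━━━━━
          ┏━━━━━━━━━━━━━━━┃···┃ FileBrowse
          ┃ CalendarWidget┃···┠───────────
          ┠───────────────┃···┃> [-] app/ 
          ┃              J┃···┃    [+] bui
          ┃Mo Tu We Th Fr ┃···┃    test.go
          ┃ 1*  2  3*  4* ┃···┃    worker.
          ┃ 8  9 10 11 12 ┃···┃           
          ┃15* 16 17 18 19┃···┃           
          ┃22 23 24 25 26 ┃·█·┗━━━━━━━━━━━
          ┃29 30 31       ┃█·█··█·█······█
          ┃               ┃·██··█··█···█··


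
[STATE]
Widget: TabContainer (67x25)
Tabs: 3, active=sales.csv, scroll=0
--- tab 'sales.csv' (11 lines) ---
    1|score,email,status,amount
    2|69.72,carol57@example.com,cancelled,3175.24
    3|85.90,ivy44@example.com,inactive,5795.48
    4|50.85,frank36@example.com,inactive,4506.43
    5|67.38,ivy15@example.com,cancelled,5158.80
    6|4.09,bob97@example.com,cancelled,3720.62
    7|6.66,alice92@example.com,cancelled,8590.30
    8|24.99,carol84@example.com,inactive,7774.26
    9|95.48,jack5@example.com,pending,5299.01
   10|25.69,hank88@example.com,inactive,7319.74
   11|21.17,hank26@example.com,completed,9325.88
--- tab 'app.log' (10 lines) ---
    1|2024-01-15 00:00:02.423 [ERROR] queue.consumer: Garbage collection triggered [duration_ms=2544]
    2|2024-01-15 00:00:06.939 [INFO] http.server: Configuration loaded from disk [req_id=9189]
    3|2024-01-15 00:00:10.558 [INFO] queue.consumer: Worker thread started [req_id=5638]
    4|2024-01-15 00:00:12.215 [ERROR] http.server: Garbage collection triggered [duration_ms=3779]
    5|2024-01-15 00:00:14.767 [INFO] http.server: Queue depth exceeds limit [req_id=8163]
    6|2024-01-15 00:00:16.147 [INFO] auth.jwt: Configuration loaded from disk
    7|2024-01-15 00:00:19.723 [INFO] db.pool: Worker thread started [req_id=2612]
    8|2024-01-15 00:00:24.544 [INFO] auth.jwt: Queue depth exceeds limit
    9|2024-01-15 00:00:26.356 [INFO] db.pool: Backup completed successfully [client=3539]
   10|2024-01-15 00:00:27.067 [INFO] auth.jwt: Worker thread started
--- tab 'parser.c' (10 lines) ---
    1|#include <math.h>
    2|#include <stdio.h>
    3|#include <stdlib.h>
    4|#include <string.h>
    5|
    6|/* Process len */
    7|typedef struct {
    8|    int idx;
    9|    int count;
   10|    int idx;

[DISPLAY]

[sales.csv]│ app.log │ parser.c                                    
───────────────────────────────────────────────────────────────────
score,email,status,amount                                          
69.72,carol57@example.com,cancelled,3175.24                        
85.90,ivy44@example.com,inactive,5795.48                           
50.85,frank36@example.com,inactive,4506.43                         
67.38,ivy15@example.com,cancelled,5158.80                          
4.09,bob97@example.com,cancelled,3720.62                           
6.66,alice92@example.com,cancelled,8590.30                         
24.99,carol84@example.com,inactive,7774.26                         
95.48,jack5@example.com,pending,5299.01                            
25.69,hank88@example.com,inactive,7319.74                          
21.17,hank26@example.com,completed,9325.88                         
                                                                   
                                                                   
                                                                   
                                                                   
                                                                   
                                                                   
                                                                   
                                                                   
                                                                   
                                                                   
                                                                   
                                                                   


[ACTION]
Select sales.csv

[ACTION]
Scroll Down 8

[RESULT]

[sales.csv]│ app.log │ parser.c                                    
───────────────────────────────────────────────────────────────────
95.48,jack5@example.com,pending,5299.01                            
25.69,hank88@example.com,inactive,7319.74                          
21.17,hank26@example.com,completed,9325.88                         
                                                                   
                                                                   
                                                                   
                                                                   
                                                                   
                                                                   
                                                                   
                                                                   
                                                                   
                                                                   
                                                                   
                                                                   
                                                                   
                                                                   
                                                                   
                                                                   
                                                                   
                                                                   
                                                                   
                                                                   


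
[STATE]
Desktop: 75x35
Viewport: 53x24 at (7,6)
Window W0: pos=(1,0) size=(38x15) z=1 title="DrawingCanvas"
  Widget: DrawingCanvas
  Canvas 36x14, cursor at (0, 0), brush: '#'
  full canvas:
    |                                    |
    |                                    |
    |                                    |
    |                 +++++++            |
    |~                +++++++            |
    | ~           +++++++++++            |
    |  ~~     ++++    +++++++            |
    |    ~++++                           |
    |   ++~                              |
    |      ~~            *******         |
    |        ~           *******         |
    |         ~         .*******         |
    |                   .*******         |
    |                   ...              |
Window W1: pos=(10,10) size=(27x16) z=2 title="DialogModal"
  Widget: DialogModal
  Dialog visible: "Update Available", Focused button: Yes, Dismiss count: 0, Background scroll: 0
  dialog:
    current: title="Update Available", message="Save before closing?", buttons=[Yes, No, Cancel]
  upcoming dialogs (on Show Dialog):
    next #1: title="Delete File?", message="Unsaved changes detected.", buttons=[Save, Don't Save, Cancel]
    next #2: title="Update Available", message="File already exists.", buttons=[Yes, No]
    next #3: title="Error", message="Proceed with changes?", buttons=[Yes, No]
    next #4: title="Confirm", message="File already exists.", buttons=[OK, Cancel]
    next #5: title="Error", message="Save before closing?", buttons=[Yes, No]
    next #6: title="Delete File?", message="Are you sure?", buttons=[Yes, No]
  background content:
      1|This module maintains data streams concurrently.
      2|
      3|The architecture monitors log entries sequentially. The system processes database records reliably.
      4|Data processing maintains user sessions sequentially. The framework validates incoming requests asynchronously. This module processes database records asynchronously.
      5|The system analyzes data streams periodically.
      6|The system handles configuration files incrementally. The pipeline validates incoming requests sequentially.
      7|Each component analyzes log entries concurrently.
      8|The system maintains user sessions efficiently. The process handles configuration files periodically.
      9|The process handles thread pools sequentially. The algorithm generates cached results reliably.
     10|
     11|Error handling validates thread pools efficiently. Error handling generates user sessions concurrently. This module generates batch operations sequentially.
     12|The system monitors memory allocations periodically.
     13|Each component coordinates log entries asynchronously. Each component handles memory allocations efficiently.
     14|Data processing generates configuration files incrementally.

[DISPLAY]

            +++++++            ┃                     
            +++++++            ┃                     
        +++++++++++            ┃                     
    ++++    +++++++            ┃                     
+++┏━━━━━━━━━━━━━━━━━━━━━━━━━┓ ┃                     
~  ┃ DialogModal             ┃ ┃                     
 ~~┠─────────────────────────┨ ┃                     
   ┃This module maintains dat┃ ┃                     
━━━┃                         ┃━┛                     
   ┃The architecture monitors┃                       
   ┃Da┌───────────────────┐ns┃                       
   ┃Th│  Update Available │a ┃                       
   ┃Th│Save before closing│ig┃                       
   ┃Ea│[Yes]  No   Cancel │ l┃                       
   ┃Th└───────────────────┘er┃                       
   ┃The process handles threa┃                       
   ┃                         ┃                       
   ┃Error handling validates ┃                       
   ┃The system monitors memor┃                       
   ┗━━━━━━━━━━━━━━━━━━━━━━━━━┛                       
                                                     
                                                     
                                                     
                                                     


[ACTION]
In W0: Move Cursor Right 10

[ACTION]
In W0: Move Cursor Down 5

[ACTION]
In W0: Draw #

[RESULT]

            +++++++            ┃                     
            +++++++            ┃                     
     #  +++++++++++            ┃                     
    ++++    +++++++            ┃                     
+++┏━━━━━━━━━━━━━━━━━━━━━━━━━┓ ┃                     
~  ┃ DialogModal             ┃ ┃                     
 ~~┠─────────────────────────┨ ┃                     
   ┃This module maintains dat┃ ┃                     
━━━┃                         ┃━┛                     
   ┃The architecture monitors┃                       
   ┃Da┌───────────────────┐ns┃                       
   ┃Th│  Update Available │a ┃                       
   ┃Th│Save before closing│ig┃                       
   ┃Ea│[Yes]  No   Cancel │ l┃                       
   ┃Th└───────────────────┘er┃                       
   ┃The process handles threa┃                       
   ┃                         ┃                       
   ┃Error handling validates ┃                       
   ┃The system monitors memor┃                       
   ┗━━━━━━━━━━━━━━━━━━━━━━━━━┛                       
                                                     
                                                     
                                                     
                                                     


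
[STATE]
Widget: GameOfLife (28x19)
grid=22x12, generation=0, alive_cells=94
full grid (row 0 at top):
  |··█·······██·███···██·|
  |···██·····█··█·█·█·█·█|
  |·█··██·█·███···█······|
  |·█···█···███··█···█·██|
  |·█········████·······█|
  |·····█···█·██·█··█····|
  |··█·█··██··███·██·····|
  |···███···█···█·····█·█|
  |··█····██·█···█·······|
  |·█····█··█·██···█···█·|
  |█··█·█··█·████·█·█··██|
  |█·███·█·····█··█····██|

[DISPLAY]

Gen: 0                      
··█·······██·███···██·      
···██·····█··█·█·█·█·█      
·█··██·█·███···█······      
·█···█···███··█···█·██      
·█········████·······█      
·····█···█·██·█··█····      
··█·█··██··███·██·····      
···███···█···█·····█·█      
··█····██·█···█·······      
·█····█··█·██···█···█·      
█··█·█··█·████·█·█··██      
█·███·█·····█··█····██      
                            
                            
                            
                            
                            
                            


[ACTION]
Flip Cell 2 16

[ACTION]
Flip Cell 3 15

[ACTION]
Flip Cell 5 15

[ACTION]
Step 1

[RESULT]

Gen: 1                      
···█······████·██·███·      
··████·······█····██··      
··██·██·█···█····███·█      
███·███·█····████···██      
················█···██      
········██·····█······      
······█·██·█···██·····      
··█·███··███·█·█······      
··███████·████······█·      
·██···█·······███···██      
█··█·███·██··███···█··      
·█████······███·█···██      
                            
                            
                            
                            
                            
                            


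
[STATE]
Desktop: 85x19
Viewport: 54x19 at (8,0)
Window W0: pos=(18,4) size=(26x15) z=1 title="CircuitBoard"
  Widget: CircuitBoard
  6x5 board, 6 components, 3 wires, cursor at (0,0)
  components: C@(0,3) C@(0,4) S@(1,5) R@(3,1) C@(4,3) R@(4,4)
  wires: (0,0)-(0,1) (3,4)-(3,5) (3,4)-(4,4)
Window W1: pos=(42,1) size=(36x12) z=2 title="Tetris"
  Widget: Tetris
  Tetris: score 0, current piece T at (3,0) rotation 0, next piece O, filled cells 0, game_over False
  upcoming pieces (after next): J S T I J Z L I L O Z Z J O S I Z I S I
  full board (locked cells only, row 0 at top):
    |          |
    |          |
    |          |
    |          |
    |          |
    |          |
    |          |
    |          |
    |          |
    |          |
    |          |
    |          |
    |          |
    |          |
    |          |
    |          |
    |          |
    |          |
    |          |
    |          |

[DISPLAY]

                                                      
                                  ┏━━━━━━━━━━━━━━━━━━━
                                  ┃ Tetris            
                                  ┠───────────────────
          ┏━━━━━━━━━━━━━━━━━━━━━━━┃          │Next:   
          ┃ CircuitBoard          ┃          │▓▓      
          ┠───────────────────────┃          │▓▓      
          ┃   0 1 2 3 4 5         ┃          │        
          ┃0  [.]─ ·       C   C  ┃          │        
          ┃                       ┃          │        
          ┃1                      ┃          │Score:  
          ┃                       ┃          │0       
          ┃2                      ┗━━━━━━━━━━━━━━━━━━━
          ┃                        ┃                  
          ┃3       R           · ─ ┃                  
          ┃                    │   ┃                  
          ┃4               C   R   ┃                  
          ┃Cursor: (0,0)           ┃                  
          ┗━━━━━━━━━━━━━━━━━━━━━━━━┛                  


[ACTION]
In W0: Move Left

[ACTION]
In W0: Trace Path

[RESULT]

                                                      
                                  ┏━━━━━━━━━━━━━━━━━━━
                                  ┃ Tetris            
                                  ┠───────────────────
          ┏━━━━━━━━━━━━━━━━━━━━━━━┃          │Next:   
          ┃ CircuitBoard          ┃          │▓▓      
          ┠───────────────────────┃          │▓▓      
          ┃   0 1 2 3 4 5         ┃          │        
          ┃0  [.]─ ·       C   C  ┃          │        
          ┃                       ┃          │        
          ┃1                      ┃          │Score:  
          ┃                       ┃          │0       
          ┃2                      ┗━━━━━━━━━━━━━━━━━━━
          ┃                        ┃                  
          ┃3       R           · ─ ┃                  
          ┃                    │   ┃                  
          ┃4               C   R   ┃                  
          ┃Cursor: (0,0)  Trace: Pa┃                  
          ┗━━━━━━━━━━━━━━━━━━━━━━━━┛                  


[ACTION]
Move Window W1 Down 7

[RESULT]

                                                      
                                                      
                                                      
                                                      
          ┏━━━━━━━━━━━━━━━━━━━━━━━━┓                  
          ┃ CircuitBoard           ┃                  
          ┠────────────────────────┨                  
          ┃   0 1 2 3 4 5         ┏━━━━━━━━━━━━━━━━━━━
          ┃0  [.]─ ·       C   C  ┃ Tetris            
          ┃                       ┠───────────────────
          ┃1                      ┃          │Next:   
          ┃                       ┃          │▓▓      
          ┃2                      ┃          │▓▓      
          ┃                       ┃          │        
          ┃3       R           · ─┃          │        
          ┃                    │  ┃          │        
          ┃4               C   R  ┃          │Score:  
          ┃Cursor: (0,0)  Trace: P┃          │0       
          ┗━━━━━━━━━━━━━━━━━━━━━━━┗━━━━━━━━━━━━━━━━━━━
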